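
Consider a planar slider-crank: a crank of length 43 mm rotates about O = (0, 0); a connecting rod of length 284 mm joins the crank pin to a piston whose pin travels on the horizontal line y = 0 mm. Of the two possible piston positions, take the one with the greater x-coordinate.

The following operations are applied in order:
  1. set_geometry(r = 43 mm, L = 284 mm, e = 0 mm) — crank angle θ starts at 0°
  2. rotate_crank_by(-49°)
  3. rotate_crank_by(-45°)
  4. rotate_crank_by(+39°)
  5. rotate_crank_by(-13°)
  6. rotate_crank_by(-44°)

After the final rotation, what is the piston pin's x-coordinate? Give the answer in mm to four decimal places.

265.0795

set_geometry: r = 43 mm, L = 284 mm, e = 0 mm; θ ← 0°
rotate_crank_by(-49°): θ ← 0° -49° = -49°
rotate_crank_by(-45°): θ ← -49° -45° = -94°
rotate_crank_by(+39°): θ ← -94° +39° = -55°
rotate_crank_by(-13°): θ ← -55° -13° = -68°
rotate_crank_by(-44°): θ ← -68° -44° = -112°
crank pin P = (r cos θ, r sin θ) = (-16.108084, -39.868906)
h = r sin θ − e = -39.868906 − 0 = -39.868906
x = r cos θ + √(L² − h²) = -16.108084 + √(80656.0 − 1589.5296) = -16.108084 + 281.187607 = 265.079524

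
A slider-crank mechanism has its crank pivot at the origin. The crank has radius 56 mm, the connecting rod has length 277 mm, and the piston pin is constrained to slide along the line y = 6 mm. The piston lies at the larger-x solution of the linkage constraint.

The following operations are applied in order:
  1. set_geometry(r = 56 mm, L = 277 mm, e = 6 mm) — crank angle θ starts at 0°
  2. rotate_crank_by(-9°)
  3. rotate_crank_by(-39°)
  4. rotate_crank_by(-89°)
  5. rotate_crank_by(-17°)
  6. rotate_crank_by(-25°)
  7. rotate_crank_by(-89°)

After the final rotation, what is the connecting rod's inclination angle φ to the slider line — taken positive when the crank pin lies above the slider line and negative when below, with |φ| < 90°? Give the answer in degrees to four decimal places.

10.3920

set_geometry: r = 56 mm, L = 277 mm, e = 6 mm; θ ← 0°
rotate_crank_by(-9°): θ ← 0° -9° = -9°
rotate_crank_by(-39°): θ ← -9° -39° = -48°
rotate_crank_by(-89°): θ ← -48° -89° = -137°
rotate_crank_by(-17°): θ ← -137° -17° = -154°
rotate_crank_by(-25°): θ ← -154° -25° = -179°
rotate_crank_by(-89°): θ ← -179° -89° = -268°
crank pin P = (r cos θ, r sin θ) = (-1.954372, 55.965886)
h = r sin θ − e = 55.965886 − 6 = 49.965886
sin φ = h / L = 49.965886 / 277 = 0.18038226
φ = arcsin(0.18038226) = 10.392026°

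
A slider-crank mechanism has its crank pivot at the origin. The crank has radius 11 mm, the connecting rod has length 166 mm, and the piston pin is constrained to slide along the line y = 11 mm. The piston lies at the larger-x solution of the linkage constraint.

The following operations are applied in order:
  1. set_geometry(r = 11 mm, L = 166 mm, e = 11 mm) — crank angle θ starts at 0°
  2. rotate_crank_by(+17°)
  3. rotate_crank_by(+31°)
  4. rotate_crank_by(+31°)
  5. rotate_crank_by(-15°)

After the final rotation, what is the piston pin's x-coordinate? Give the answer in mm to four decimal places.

170.8183

set_geometry: r = 11 mm, L = 166 mm, e = 11 mm; θ ← 0°
rotate_crank_by(+17°): θ ← 0° +17° = 17°
rotate_crank_by(+31°): θ ← 17° +31° = 48°
rotate_crank_by(+31°): θ ← 48° +31° = 79°
rotate_crank_by(-15°): θ ← 79° -15° = 64°
crank pin P = (r cos θ, r sin θ) = (4.822083, 9.886735)
h = r sin θ − e = 9.886735 − 11 = -1.113265
x = r cos θ + √(L² − h²) = 4.822083 + √(27556.0 − 1.2394) = 4.822083 + 165.996267 = 170.818350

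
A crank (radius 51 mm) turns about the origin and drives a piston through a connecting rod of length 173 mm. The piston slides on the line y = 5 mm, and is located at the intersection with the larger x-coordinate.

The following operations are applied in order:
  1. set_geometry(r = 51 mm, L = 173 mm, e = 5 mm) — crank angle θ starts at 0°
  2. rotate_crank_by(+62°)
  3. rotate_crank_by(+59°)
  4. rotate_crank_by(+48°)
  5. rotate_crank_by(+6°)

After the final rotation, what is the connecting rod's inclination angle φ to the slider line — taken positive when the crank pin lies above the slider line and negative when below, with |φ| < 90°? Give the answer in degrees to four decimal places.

set_geometry: r = 51 mm, L = 173 mm, e = 5 mm; θ ← 0°
rotate_crank_by(+62°): θ ← 0° +62° = 62°
rotate_crank_by(+59°): θ ← 62° +59° = 121°
rotate_crank_by(+48°): θ ← 121° +48° = 169°
rotate_crank_by(+6°): θ ← 169° +6° = 175°
crank pin P = (r cos θ, r sin θ) = (-50.805930, 4.444943)
h = r sin θ − e = 4.444943 − 5 = -0.555057
sin φ = h / L = -0.555057 / 173 = -0.00320842
φ = arcsin(-0.00320842) = -0.183829°

-0.1838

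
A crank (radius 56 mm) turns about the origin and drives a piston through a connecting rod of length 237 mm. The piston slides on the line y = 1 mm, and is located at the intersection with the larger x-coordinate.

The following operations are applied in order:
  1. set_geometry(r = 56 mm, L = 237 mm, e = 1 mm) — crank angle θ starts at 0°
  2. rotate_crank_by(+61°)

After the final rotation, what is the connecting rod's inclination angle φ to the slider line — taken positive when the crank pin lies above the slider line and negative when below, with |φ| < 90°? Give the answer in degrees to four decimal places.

11.6798

set_geometry: r = 56 mm, L = 237 mm, e = 1 mm; θ ← 0°
rotate_crank_by(+61°): θ ← 0° +61° = 61°
crank pin P = (r cos θ, r sin θ) = (27.149339, 48.978704)
h = r sin θ − e = 48.978704 − 1 = 47.978704
sin φ = h / L = 47.978704 / 237 = 0.20244179
φ = arcsin(0.20244179) = 11.679785°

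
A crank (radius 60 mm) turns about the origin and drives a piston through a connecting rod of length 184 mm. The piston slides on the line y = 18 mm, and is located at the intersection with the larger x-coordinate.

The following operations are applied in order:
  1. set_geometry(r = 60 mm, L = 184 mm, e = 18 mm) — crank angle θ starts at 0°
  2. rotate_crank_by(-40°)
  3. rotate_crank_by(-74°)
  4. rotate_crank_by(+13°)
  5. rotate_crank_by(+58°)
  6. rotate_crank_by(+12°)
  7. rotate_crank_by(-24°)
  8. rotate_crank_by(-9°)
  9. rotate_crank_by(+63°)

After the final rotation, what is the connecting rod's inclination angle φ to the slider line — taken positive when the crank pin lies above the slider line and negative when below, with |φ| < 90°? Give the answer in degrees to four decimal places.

-5.9417

set_geometry: r = 60 mm, L = 184 mm, e = 18 mm; θ ← 0°
rotate_crank_by(-40°): θ ← 0° -40° = -40°
rotate_crank_by(-74°): θ ← -40° -74° = -114°
rotate_crank_by(+13°): θ ← -114° +13° = -101°
rotate_crank_by(+58°): θ ← -101° +58° = -43°
rotate_crank_by(+12°): θ ← -43° +12° = -31°
rotate_crank_by(-24°): θ ← -31° -24° = -55°
rotate_crank_by(-9°): θ ← -55° -9° = -64°
rotate_crank_by(+63°): θ ← -64° +63° = -1°
crank pin P = (r cos θ, r sin θ) = (59.990862, -1.047144)
h = r sin θ − e = -1.047144 − 18 = -19.047144
sin φ = h / L = -19.047144 / 184 = -0.10351709
φ = arcsin(-0.10351709) = -5.941736°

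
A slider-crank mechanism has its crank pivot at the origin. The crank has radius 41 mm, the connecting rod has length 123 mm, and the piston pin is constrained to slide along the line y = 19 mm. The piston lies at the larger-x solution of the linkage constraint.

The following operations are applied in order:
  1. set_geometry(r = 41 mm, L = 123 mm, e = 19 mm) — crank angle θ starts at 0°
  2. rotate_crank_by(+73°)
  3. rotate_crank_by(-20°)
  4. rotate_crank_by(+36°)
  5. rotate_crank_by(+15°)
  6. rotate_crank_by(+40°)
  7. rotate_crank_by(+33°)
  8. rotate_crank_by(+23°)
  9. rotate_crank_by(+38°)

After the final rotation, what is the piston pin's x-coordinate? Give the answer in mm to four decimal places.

set_geometry: r = 41 mm, L = 123 mm, e = 19 mm; θ ← 0°
rotate_crank_by(+73°): θ ← 0° +73° = 73°
rotate_crank_by(-20°): θ ← 73° -20° = 53°
rotate_crank_by(+36°): θ ← 53° +36° = 89°
rotate_crank_by(+15°): θ ← 89° +15° = 104°
rotate_crank_by(+40°): θ ← 104° +40° = 144°
rotate_crank_by(+33°): θ ← 144° +33° = 177°
rotate_crank_by(+23°): θ ← 177° +23° = 200°
rotate_crank_by(+38°): θ ← 200° +38° = 238°
crank pin P = (r cos θ, r sin θ) = (-21.726690, -34.769972)
h = r sin θ − e = -34.769972 − 19 = -53.769972
x = r cos θ + √(L² − h²) = -21.726690 + √(15129.0 − 2891.2099) = -21.726690 + 110.624546 = 88.897856

88.8979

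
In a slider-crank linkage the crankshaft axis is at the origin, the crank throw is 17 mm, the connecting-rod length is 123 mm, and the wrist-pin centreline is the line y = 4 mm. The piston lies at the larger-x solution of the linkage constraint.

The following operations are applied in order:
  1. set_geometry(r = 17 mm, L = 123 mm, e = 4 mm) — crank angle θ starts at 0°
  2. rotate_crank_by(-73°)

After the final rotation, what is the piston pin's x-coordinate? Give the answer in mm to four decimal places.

126.2907

set_geometry: r = 17 mm, L = 123 mm, e = 4 mm; θ ← 0°
rotate_crank_by(-73°): θ ← 0° -73° = -73°
crank pin P = (r cos θ, r sin θ) = (4.970319, -16.257181)
h = r sin θ − e = -16.257181 − 4 = -20.257181
x = r cos θ + √(L² − h²) = 4.970319 + √(15129.0 − 410.3534) = 4.970319 + 121.320430 = 126.290749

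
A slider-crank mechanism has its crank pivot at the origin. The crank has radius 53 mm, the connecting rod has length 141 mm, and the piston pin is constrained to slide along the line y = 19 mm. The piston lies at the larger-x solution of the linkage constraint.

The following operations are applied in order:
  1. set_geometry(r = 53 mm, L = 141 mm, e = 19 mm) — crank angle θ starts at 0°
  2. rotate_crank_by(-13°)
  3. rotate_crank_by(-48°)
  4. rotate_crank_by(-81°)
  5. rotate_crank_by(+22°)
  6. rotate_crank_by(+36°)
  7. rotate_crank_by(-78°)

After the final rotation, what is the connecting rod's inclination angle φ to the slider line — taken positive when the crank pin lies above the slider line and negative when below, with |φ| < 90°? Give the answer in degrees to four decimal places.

set_geometry: r = 53 mm, L = 141 mm, e = 19 mm; θ ← 0°
rotate_crank_by(-13°): θ ← 0° -13° = -13°
rotate_crank_by(-48°): θ ← -13° -48° = -61°
rotate_crank_by(-81°): θ ← -61° -81° = -142°
rotate_crank_by(+22°): θ ← -142° +22° = -120°
rotate_crank_by(+36°): θ ← -120° +36° = -84°
rotate_crank_by(-78°): θ ← -84° -78° = -162°
crank pin P = (r cos θ, r sin θ) = (-50.405995, -16.377901)
h = r sin θ − e = -16.377901 − 19 = -35.377901
sin φ = h / L = -35.377901 / 141 = -0.25090710
φ = arcsin(-0.25090710) = -14.531196°

-14.5312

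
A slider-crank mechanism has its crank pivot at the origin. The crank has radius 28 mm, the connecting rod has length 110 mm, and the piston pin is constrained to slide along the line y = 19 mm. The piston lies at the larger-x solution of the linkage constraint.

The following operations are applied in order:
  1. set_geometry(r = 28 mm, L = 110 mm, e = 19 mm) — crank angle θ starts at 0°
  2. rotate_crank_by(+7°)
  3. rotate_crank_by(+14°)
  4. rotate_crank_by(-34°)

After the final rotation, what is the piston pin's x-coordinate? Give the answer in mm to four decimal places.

set_geometry: r = 28 mm, L = 110 mm, e = 19 mm; θ ← 0°
rotate_crank_by(+7°): θ ← 0° +7° = 7°
rotate_crank_by(+14°): θ ← 7° +14° = 21°
rotate_crank_by(-34°): θ ← 21° -34° = -13°
crank pin P = (r cos θ, r sin θ) = (27.282362, -6.298630)
h = r sin θ − e = -6.298630 − 19 = -25.298630
x = r cos θ + √(L² − h²) = 27.282362 + √(12100.0 − 640.0207) = 27.282362 + 107.051293 = 134.333655

134.3337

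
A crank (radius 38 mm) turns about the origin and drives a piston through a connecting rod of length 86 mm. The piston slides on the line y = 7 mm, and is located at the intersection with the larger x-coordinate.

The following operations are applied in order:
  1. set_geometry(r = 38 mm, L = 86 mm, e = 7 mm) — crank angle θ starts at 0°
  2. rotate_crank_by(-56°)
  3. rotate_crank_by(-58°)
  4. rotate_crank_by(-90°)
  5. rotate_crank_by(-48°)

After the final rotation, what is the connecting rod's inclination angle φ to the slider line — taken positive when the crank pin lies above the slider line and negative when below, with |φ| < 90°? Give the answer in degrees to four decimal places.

19.8062

set_geometry: r = 38 mm, L = 86 mm, e = 7 mm; θ ← 0°
rotate_crank_by(-56°): θ ← 0° -56° = -56°
rotate_crank_by(-58°): θ ← -56° -58° = -114°
rotate_crank_by(-90°): θ ← -114° -90° = -204°
rotate_crank_by(-48°): θ ← -204° -48° = -252°
crank pin P = (r cos θ, r sin θ) = (-11.742646, 36.140148)
h = r sin θ − e = 36.140148 − 7 = 29.140148
sin φ = h / L = 29.140148 / 86 = 0.33883893
φ = arcsin(0.33883893) = 19.806151°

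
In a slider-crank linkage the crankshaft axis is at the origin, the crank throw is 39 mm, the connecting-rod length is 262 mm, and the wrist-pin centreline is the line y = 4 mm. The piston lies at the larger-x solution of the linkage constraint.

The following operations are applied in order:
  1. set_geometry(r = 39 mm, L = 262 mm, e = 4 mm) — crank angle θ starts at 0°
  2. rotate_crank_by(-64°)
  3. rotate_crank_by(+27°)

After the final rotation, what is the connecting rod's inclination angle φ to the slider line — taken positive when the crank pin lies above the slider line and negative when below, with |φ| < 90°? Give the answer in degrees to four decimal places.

set_geometry: r = 39 mm, L = 262 mm, e = 4 mm; θ ← 0°
rotate_crank_by(-64°): θ ← 0° -64° = -64°
rotate_crank_by(+27°): θ ← -64° +27° = -37°
crank pin P = (r cos θ, r sin θ) = (31.146785, -23.470786)
h = r sin θ − e = -23.470786 − 4 = -27.470786
sin φ = h / L = -27.470786 / 262 = -0.10485033
φ = arcsin(-0.10485033) = -6.018543°

-6.0185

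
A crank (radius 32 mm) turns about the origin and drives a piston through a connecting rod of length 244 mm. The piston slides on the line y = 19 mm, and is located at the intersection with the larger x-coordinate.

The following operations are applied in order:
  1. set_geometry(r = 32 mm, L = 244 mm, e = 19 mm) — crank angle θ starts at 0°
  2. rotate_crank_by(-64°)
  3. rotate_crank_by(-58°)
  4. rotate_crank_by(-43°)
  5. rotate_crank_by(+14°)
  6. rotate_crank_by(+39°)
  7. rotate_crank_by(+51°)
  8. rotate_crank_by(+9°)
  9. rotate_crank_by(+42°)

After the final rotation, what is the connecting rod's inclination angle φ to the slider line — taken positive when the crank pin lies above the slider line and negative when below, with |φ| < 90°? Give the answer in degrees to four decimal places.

-5.7762

set_geometry: r = 32 mm, L = 244 mm, e = 19 mm; θ ← 0°
rotate_crank_by(-64°): θ ← 0° -64° = -64°
rotate_crank_by(-58°): θ ← -64° -58° = -122°
rotate_crank_by(-43°): θ ← -122° -43° = -165°
rotate_crank_by(+14°): θ ← -165° +14° = -151°
rotate_crank_by(+39°): θ ← -151° +39° = -112°
rotate_crank_by(+51°): θ ← -112° +51° = -61°
rotate_crank_by(+9°): θ ← -61° +9° = -52°
rotate_crank_by(+42°): θ ← -52° +42° = -10°
crank pin P = (r cos θ, r sin θ) = (31.513848, -5.556742)
h = r sin θ − e = -5.556742 − 19 = -24.556742
sin φ = h / L = -24.556742 / 244 = -0.10064238
φ = arcsin(-0.10064238) = -5.776163°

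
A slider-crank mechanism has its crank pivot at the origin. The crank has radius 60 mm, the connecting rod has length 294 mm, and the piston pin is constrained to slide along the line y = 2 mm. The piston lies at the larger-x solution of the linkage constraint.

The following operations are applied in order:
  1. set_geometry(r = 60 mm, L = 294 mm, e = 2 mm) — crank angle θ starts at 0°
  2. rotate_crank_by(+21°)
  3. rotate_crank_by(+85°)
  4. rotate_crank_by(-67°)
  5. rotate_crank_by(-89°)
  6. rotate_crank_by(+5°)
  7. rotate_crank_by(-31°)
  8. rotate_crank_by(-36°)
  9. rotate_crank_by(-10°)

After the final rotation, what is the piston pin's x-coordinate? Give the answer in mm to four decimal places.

set_geometry: r = 60 mm, L = 294 mm, e = 2 mm; θ ← 0°
rotate_crank_by(+21°): θ ← 0° +21° = 21°
rotate_crank_by(+85°): θ ← 21° +85° = 106°
rotate_crank_by(-67°): θ ← 106° -67° = 39°
rotate_crank_by(-89°): θ ← 39° -89° = -50°
rotate_crank_by(+5°): θ ← -50° +5° = -45°
rotate_crank_by(-31°): θ ← -45° -31° = -76°
rotate_crank_by(-36°): θ ← -76° -36° = -112°
rotate_crank_by(-10°): θ ← -112° -10° = -122°
crank pin P = (r cos θ, r sin θ) = (-31.795156, -50.882886)
h = r sin θ − e = -50.882886 − 2 = -52.882886
x = r cos θ + √(L² − h²) = -31.795156 + √(86436.0 − 2796.5996) = -31.795156 + 289.204772 = 257.409617

257.4096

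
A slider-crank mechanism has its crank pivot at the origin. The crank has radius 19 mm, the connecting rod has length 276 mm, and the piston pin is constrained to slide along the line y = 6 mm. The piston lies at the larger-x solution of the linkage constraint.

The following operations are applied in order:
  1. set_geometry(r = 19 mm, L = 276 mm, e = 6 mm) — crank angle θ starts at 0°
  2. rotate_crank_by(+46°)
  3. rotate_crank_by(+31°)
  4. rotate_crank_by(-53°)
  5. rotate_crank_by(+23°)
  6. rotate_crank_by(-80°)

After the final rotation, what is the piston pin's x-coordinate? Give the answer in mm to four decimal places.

set_geometry: r = 19 mm, L = 276 mm, e = 6 mm; θ ← 0°
rotate_crank_by(+46°): θ ← 0° +46° = 46°
rotate_crank_by(+31°): θ ← 46° +31° = 77°
rotate_crank_by(-53°): θ ← 77° -53° = 24°
rotate_crank_by(+23°): θ ← 24° +23° = 47°
rotate_crank_by(-80°): θ ← 47° -80° = -33°
crank pin P = (r cos θ, r sin θ) = (15.934741, -10.348142)
h = r sin θ − e = -10.348142 − 6 = -16.348142
x = r cos θ + √(L² − h²) = 15.934741 + √(76176.0 − 267.2617) = 15.934741 + 275.515405 = 291.450146

291.4501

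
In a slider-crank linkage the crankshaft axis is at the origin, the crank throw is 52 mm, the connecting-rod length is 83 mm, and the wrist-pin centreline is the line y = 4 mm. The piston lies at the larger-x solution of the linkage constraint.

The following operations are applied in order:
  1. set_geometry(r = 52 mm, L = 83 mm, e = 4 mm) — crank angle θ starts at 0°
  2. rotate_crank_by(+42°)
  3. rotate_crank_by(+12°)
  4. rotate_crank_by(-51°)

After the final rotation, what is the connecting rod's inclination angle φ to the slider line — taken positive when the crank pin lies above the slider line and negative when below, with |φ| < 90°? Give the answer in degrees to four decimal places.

-0.8826

set_geometry: r = 52 mm, L = 83 mm, e = 4 mm; θ ← 0°
rotate_crank_by(+42°): θ ← 0° +42° = 42°
rotate_crank_by(+12°): θ ← 42° +12° = 54°
rotate_crank_by(-51°): θ ← 54° -51° = 3°
crank pin P = (r cos θ, r sin θ) = (51.928736, 2.721470)
h = r sin θ − e = 2.721470 − 4 = -1.278530
sin φ = h / L = -1.278530 / 83 = -0.01540398
φ = arcsin(-0.01540398) = -0.882618°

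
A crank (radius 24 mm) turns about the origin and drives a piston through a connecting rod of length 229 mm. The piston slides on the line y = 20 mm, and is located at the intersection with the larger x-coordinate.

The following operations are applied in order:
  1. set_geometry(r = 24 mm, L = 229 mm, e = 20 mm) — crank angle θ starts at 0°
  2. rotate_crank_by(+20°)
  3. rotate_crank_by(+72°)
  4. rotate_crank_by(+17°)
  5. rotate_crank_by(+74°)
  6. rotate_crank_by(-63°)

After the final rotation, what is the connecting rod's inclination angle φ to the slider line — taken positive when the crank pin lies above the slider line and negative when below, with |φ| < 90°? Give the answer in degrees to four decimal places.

0.1963

set_geometry: r = 24 mm, L = 229 mm, e = 20 mm; θ ← 0°
rotate_crank_by(+20°): θ ← 0° +20° = 20°
rotate_crank_by(+72°): θ ← 20° +72° = 92°
rotate_crank_by(+17°): θ ← 92° +17° = 109°
rotate_crank_by(+74°): θ ← 109° +74° = 183°
rotate_crank_by(-63°): θ ← 183° -63° = 120°
crank pin P = (r cos θ, r sin θ) = (-12.000000, 20.784610)
h = r sin θ − e = 20.784610 − 20 = 0.784610
sin φ = h / L = 0.784610 / 229 = 0.00342624
φ = arcsin(0.00342624) = 0.196310°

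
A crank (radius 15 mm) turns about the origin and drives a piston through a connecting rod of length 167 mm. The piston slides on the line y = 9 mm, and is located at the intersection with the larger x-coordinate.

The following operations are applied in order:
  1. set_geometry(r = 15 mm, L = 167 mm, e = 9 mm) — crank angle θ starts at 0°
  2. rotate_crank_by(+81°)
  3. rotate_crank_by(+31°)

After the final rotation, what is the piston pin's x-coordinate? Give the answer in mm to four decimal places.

161.3088

set_geometry: r = 15 mm, L = 167 mm, e = 9 mm; θ ← 0°
rotate_crank_by(+81°): θ ← 0° +81° = 81°
rotate_crank_by(+31°): θ ← 81° +31° = 112°
crank pin P = (r cos θ, r sin θ) = (-5.619099, 13.907758)
h = r sin θ − e = 13.907758 − 9 = 4.907758
x = r cos θ + √(L² − h²) = -5.619099 + √(27889.0 − 24.0861) = -5.619099 + 166.927870 = 161.308771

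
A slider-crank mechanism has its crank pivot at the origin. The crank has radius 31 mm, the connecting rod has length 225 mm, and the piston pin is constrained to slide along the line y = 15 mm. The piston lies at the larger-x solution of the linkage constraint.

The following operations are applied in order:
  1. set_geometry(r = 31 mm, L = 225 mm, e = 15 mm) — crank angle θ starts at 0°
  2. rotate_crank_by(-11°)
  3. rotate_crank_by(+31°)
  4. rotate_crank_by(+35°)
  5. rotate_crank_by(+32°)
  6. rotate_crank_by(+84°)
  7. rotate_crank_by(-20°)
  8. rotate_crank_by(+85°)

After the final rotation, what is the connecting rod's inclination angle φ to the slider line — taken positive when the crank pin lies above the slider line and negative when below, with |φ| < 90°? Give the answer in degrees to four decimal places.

set_geometry: r = 31 mm, L = 225 mm, e = 15 mm; θ ← 0°
rotate_crank_by(-11°): θ ← 0° -11° = -11°
rotate_crank_by(+31°): θ ← -11° +31° = 20°
rotate_crank_by(+35°): θ ← 20° +35° = 55°
rotate_crank_by(+32°): θ ← 55° +32° = 87°
rotate_crank_by(+84°): θ ← 87° +84° = 171°
rotate_crank_by(-20°): θ ← 171° -20° = 151°
rotate_crank_by(+85°): θ ← 151° +85° = 236°
crank pin P = (r cos θ, r sin θ) = (-17.334980, -25.700165)
h = r sin θ − e = -25.700165 − 15 = -40.700165
sin φ = h / L = -40.700165 / 225 = -0.18088962
φ = arcsin(-0.18088962) = -10.421582°

-10.4216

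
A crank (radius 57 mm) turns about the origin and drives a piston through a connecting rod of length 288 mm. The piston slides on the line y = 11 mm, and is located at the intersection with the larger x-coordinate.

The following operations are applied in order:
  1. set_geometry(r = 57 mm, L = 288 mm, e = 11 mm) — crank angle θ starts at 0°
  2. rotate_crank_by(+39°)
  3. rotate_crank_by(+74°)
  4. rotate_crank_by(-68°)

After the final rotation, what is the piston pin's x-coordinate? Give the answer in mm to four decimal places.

set_geometry: r = 57 mm, L = 288 mm, e = 11 mm; θ ← 0°
rotate_crank_by(+39°): θ ← 0° +39° = 39°
rotate_crank_by(+74°): θ ← 39° +74° = 113°
rotate_crank_by(-68°): θ ← 113° -68° = 45°
crank pin P = (r cos θ, r sin θ) = (40.305087, 40.305087)
h = r sin θ − e = 40.305087 − 11 = 29.305087
x = r cos θ + √(L² − h²) = 40.305087 + √(82944.0 − 858.7881) = 40.305087 + 286.505169 = 326.810256

326.8103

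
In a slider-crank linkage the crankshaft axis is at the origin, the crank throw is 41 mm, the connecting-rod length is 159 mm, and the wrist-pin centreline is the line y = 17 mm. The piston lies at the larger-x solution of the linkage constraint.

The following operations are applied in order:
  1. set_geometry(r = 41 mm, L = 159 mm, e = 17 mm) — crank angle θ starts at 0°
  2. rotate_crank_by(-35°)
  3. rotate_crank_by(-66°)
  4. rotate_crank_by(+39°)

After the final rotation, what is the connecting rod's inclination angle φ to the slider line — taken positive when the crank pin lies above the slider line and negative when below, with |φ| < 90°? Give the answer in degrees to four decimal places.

-19.5480

set_geometry: r = 41 mm, L = 159 mm, e = 17 mm; θ ← 0°
rotate_crank_by(-35°): θ ← 0° -35° = -35°
rotate_crank_by(-66°): θ ← -35° -66° = -101°
rotate_crank_by(+39°): θ ← -101° +39° = -62°
crank pin P = (r cos θ, r sin θ) = (19.248334, -36.200851)
h = r sin θ − e = -36.200851 − 17 = -53.200851
sin φ = h / L = -53.200851 / 159 = -0.33459655
φ = arcsin(-0.33459655) = -19.548006°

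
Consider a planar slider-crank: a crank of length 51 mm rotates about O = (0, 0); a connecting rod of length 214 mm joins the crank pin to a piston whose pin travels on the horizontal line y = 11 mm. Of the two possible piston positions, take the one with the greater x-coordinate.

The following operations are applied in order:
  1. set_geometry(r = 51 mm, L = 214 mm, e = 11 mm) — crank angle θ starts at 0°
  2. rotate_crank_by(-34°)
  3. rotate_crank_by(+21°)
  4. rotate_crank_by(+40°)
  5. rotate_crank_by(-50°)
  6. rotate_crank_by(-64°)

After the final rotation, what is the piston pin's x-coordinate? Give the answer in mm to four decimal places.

set_geometry: r = 51 mm, L = 214 mm, e = 11 mm; θ ← 0°
rotate_crank_by(-34°): θ ← 0° -34° = -34°
rotate_crank_by(+21°): θ ← -34° +21° = -13°
rotate_crank_by(+40°): θ ← -13° +40° = 27°
rotate_crank_by(-50°): θ ← 27° -50° = -23°
rotate_crank_by(-64°): θ ← -23° -64° = -87°
crank pin P = (r cos θ, r sin θ) = (2.669134, -50.930106)
h = r sin θ − e = -50.930106 − 11 = -61.930106
x = r cos θ + √(L² − h²) = 2.669134 + √(45796.0 − 3835.3381) = 2.669134 + 204.843018 = 207.512152

207.5122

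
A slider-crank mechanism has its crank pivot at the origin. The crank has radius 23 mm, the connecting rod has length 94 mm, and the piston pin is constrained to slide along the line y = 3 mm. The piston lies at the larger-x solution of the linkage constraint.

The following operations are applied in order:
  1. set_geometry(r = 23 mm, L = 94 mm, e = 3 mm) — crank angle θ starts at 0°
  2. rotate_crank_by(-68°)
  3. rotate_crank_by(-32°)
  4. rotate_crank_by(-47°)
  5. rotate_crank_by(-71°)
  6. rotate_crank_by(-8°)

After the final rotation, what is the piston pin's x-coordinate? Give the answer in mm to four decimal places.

77.0419

set_geometry: r = 23 mm, L = 94 mm, e = 3 mm; θ ← 0°
rotate_crank_by(-68°): θ ← 0° -68° = -68°
rotate_crank_by(-32°): θ ← -68° -32° = -100°
rotate_crank_by(-47°): θ ← -100° -47° = -147°
rotate_crank_by(-71°): θ ← -147° -71° = -218°
rotate_crank_by(-8°): θ ← -218° -8° = -226°
crank pin P = (r cos θ, r sin θ) = (-15.977143, 16.544815)
h = r sin θ − e = 16.544815 − 3 = 13.544815
x = r cos θ + √(L² − h²) = -15.977143 + √(8836.0 − 183.4620) = -15.977143 + 93.019019 = 77.041877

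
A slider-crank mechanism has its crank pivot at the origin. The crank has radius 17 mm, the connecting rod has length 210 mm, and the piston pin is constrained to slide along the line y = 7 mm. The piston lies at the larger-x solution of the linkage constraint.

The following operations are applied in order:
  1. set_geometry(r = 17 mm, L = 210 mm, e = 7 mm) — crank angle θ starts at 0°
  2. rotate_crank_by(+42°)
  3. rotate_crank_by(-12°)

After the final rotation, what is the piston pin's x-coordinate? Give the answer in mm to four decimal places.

224.7171

set_geometry: r = 17 mm, L = 210 mm, e = 7 mm; θ ← 0°
rotate_crank_by(+42°): θ ← 0° +42° = 42°
rotate_crank_by(-12°): θ ← 42° -12° = 30°
crank pin P = (r cos θ, r sin θ) = (14.722432, 8.500000)
h = r sin θ − e = 8.500000 − 7 = 1.500000
x = r cos θ + √(L² − h²) = 14.722432 + √(44100.0 − 2.2500) = 14.722432 + 209.994643 = 224.717075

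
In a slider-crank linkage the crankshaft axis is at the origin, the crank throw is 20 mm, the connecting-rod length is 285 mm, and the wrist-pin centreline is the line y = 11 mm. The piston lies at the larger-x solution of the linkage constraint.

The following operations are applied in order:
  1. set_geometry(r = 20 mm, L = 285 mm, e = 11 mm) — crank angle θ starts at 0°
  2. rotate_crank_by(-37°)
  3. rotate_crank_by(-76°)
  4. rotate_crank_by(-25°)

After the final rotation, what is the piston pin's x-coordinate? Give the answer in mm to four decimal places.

269.0922

set_geometry: r = 20 mm, L = 285 mm, e = 11 mm; θ ← 0°
rotate_crank_by(-37°): θ ← 0° -37° = -37°
rotate_crank_by(-76°): θ ← -37° -76° = -113°
rotate_crank_by(-25°): θ ← -113° -25° = -138°
crank pin P = (r cos θ, r sin θ) = (-14.862897, -13.382612)
h = r sin θ − e = -13.382612 − 11 = -24.382612
x = r cos θ + √(L² − h²) = -14.862897 + √(81225.0 − 594.5118) = -14.862897 + 283.955081 = 269.092185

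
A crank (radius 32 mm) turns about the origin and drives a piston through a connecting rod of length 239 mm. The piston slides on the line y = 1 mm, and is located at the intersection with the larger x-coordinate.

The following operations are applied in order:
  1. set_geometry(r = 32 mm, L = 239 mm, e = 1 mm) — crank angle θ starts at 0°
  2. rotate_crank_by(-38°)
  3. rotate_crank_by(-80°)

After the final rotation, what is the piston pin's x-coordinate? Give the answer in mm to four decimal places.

222.1797

set_geometry: r = 32 mm, L = 239 mm, e = 1 mm; θ ← 0°
rotate_crank_by(-38°): θ ← 0° -38° = -38°
rotate_crank_by(-80°): θ ← -38° -80° = -118°
crank pin P = (r cos θ, r sin θ) = (-15.023090, -28.254323)
h = r sin θ − e = -28.254323 − 1 = -29.254323
x = r cos θ + √(L² − h²) = -15.023090 + √(57121.0 − 855.8154) = -15.023090 + 237.202834 = 222.179744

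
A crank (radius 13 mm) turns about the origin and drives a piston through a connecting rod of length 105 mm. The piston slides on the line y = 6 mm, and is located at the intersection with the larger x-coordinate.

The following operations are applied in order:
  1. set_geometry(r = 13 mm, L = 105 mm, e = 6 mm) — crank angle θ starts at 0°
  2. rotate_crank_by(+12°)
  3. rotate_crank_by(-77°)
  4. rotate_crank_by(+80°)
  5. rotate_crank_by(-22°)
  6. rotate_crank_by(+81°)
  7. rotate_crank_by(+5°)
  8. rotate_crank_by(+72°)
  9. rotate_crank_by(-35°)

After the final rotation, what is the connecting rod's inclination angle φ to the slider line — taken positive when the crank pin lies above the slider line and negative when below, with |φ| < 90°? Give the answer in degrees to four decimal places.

set_geometry: r = 13 mm, L = 105 mm, e = 6 mm; θ ← 0°
rotate_crank_by(+12°): θ ← 0° +12° = 12°
rotate_crank_by(-77°): θ ← 12° -77° = -65°
rotate_crank_by(+80°): θ ← -65° +80° = 15°
rotate_crank_by(-22°): θ ← 15° -22° = -7°
rotate_crank_by(+81°): θ ← -7° +81° = 74°
rotate_crank_by(+5°): θ ← 74° +5° = 79°
rotate_crank_by(+72°): θ ← 79° +72° = 151°
rotate_crank_by(-35°): θ ← 151° -35° = 116°
crank pin P = (r cos θ, r sin θ) = (-5.698825, 11.684323)
h = r sin θ − e = 11.684323 − 6 = 5.684323
sin φ = h / L = 5.684323 / 105 = 0.05413641
φ = arcsin(0.05413641) = 3.103305°

3.1033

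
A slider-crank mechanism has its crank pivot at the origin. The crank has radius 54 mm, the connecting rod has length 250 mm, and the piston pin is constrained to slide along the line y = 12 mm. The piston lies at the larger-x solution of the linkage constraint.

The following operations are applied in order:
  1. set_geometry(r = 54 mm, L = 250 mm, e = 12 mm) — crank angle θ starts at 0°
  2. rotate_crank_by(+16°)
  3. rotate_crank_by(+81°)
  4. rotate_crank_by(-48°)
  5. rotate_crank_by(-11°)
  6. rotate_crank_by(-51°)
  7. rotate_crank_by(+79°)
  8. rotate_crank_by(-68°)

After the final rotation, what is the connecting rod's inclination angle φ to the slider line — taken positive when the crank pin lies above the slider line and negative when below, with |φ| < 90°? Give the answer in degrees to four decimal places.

-3.1837

set_geometry: r = 54 mm, L = 250 mm, e = 12 mm; θ ← 0°
rotate_crank_by(+16°): θ ← 0° +16° = 16°
rotate_crank_by(+81°): θ ← 16° +81° = 97°
rotate_crank_by(-48°): θ ← 97° -48° = 49°
rotate_crank_by(-11°): θ ← 49° -11° = 38°
rotate_crank_by(-51°): θ ← 38° -51° = -13°
rotate_crank_by(+79°): θ ← -13° +79° = 66°
rotate_crank_by(-68°): θ ← 66° -68° = -2°
crank pin P = (r cos θ, r sin θ) = (53.967105, -1.884573)
h = r sin θ − e = -1.884573 − 12 = -13.884573
sin φ = h / L = -13.884573 / 250 = -0.05553829
φ = arcsin(-0.05553829) = -3.183748°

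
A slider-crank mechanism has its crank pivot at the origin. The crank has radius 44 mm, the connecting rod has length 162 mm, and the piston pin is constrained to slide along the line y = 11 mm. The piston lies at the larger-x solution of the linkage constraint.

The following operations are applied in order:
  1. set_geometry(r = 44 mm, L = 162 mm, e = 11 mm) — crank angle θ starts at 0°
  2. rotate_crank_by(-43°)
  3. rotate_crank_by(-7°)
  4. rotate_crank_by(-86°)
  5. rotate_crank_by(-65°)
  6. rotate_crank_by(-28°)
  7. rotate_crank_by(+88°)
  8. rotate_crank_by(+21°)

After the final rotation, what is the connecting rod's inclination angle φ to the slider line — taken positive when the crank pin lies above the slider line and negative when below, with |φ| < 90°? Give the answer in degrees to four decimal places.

-17.6450

set_geometry: r = 44 mm, L = 162 mm, e = 11 mm; θ ← 0°
rotate_crank_by(-43°): θ ← 0° -43° = -43°
rotate_crank_by(-7°): θ ← -43° -7° = -50°
rotate_crank_by(-86°): θ ← -50° -86° = -136°
rotate_crank_by(-65°): θ ← -136° -65° = -201°
rotate_crank_by(-28°): θ ← -201° -28° = -229°
rotate_crank_by(+88°): θ ← -229° +88° = -141°
rotate_crank_by(+21°): θ ← -141° +21° = -120°
crank pin P = (r cos θ, r sin θ) = (-22.000000, -38.105118)
h = r sin θ − e = -38.105118 − 11 = -49.105118
sin φ = h / L = -49.105118 / 162 = -0.30311801
φ = arcsin(-0.30311801) = -17.644975°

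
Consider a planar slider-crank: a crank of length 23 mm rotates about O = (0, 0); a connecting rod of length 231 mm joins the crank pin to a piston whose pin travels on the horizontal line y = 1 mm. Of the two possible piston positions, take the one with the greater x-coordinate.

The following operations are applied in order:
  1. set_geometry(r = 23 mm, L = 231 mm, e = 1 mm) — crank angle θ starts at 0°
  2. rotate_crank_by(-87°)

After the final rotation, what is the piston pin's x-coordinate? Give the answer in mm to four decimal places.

set_geometry: r = 23 mm, L = 231 mm, e = 1 mm; θ ← 0°
rotate_crank_by(-87°): θ ← 0° -87° = -87°
crank pin P = (r cos θ, r sin θ) = (1.203727, -22.968479)
h = r sin θ − e = -22.968479 − 1 = -23.968479
x = r cos θ + √(L² − h²) = 1.203727 + √(53361.0 − 574.4880) = 1.203727 + 229.753154 = 230.956881

230.9569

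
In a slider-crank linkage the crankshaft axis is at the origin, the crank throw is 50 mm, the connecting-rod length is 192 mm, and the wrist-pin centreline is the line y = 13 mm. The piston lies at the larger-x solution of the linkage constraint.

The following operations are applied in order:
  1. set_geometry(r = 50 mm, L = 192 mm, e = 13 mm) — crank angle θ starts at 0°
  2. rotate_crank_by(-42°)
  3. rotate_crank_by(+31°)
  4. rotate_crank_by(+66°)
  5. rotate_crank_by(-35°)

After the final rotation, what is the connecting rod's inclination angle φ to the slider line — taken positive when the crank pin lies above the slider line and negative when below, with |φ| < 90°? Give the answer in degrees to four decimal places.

1.2239

set_geometry: r = 50 mm, L = 192 mm, e = 13 mm; θ ← 0°
rotate_crank_by(-42°): θ ← 0° -42° = -42°
rotate_crank_by(+31°): θ ← -42° +31° = -11°
rotate_crank_by(+66°): θ ← -11° +66° = 55°
rotate_crank_by(-35°): θ ← 55° -35° = 20°
crank pin P = (r cos θ, r sin θ) = (46.984631, 17.101007)
h = r sin θ − e = 17.101007 − 13 = 4.101007
sin φ = h / L = 4.101007 / 192 = 0.02135941
φ = arcsin(0.02135941) = 1.223897°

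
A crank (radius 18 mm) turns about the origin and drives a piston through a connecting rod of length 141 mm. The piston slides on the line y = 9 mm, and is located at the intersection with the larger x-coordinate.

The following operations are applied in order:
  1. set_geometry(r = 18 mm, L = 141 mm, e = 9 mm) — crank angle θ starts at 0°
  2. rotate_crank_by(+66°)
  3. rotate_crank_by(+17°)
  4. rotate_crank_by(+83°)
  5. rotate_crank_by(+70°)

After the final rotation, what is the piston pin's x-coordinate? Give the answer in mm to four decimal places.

set_geometry: r = 18 mm, L = 141 mm, e = 9 mm; θ ← 0°
rotate_crank_by(+66°): θ ← 0° +66° = 66°
rotate_crank_by(+17°): θ ← 66° +17° = 83°
rotate_crank_by(+83°): θ ← 83° +83° = 166°
rotate_crank_by(+70°): θ ← 166° +70° = 236°
crank pin P = (r cos θ, r sin θ) = (-10.065472, -14.922676)
h = r sin θ − e = -14.922676 − 9 = -23.922676
x = r cos θ + √(L² − h²) = -10.065472 + √(19881.0 − 572.2944) = -10.065472 + 138.955768 = 128.890296

128.8903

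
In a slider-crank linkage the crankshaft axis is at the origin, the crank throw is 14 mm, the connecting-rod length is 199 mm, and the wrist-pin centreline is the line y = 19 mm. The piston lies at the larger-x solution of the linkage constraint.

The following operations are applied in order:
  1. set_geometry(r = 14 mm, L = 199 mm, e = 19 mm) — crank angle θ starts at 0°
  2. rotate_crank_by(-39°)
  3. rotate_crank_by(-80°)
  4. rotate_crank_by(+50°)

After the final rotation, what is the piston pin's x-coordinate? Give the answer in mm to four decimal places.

201.4160

set_geometry: r = 14 mm, L = 199 mm, e = 19 mm; θ ← 0°
rotate_crank_by(-39°): θ ← 0° -39° = -39°
rotate_crank_by(-80°): θ ← -39° -80° = -119°
rotate_crank_by(+50°): θ ← -119° +50° = -69°
crank pin P = (r cos θ, r sin θ) = (5.017151, -13.070126)
h = r sin θ − e = -13.070126 − 19 = -32.070126
x = r cos θ + √(L² − h²) = 5.017151 + √(39601.0 − 1028.4930) = 5.017151 + 196.398847 = 201.415998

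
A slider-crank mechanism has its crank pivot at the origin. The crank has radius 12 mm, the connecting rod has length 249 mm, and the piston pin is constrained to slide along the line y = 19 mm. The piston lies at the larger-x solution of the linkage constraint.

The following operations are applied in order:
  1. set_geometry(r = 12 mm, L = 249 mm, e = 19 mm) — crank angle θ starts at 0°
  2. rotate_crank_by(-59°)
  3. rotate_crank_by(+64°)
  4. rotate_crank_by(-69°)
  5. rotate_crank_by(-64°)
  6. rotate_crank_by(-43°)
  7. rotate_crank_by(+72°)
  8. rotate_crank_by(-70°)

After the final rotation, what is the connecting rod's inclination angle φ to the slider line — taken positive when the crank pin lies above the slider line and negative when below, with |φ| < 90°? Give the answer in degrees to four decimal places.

set_geometry: r = 12 mm, L = 249 mm, e = 19 mm; θ ← 0°
rotate_crank_by(-59°): θ ← 0° -59° = -59°
rotate_crank_by(+64°): θ ← -59° +64° = 5°
rotate_crank_by(-69°): θ ← 5° -69° = -64°
rotate_crank_by(-64°): θ ← -64° -64° = -128°
rotate_crank_by(-43°): θ ← -128° -43° = -171°
rotate_crank_by(+72°): θ ← -171° +72° = -99°
rotate_crank_by(-70°): θ ← -99° -70° = -169°
crank pin P = (r cos θ, r sin θ) = (-11.779526, -2.289708)
h = r sin θ − e = -2.289708 − 19 = -21.289708
sin φ = h / L = -21.289708 / 249 = -0.08550084
φ = arcsin(-0.08550084) = -4.904825°

-4.9048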